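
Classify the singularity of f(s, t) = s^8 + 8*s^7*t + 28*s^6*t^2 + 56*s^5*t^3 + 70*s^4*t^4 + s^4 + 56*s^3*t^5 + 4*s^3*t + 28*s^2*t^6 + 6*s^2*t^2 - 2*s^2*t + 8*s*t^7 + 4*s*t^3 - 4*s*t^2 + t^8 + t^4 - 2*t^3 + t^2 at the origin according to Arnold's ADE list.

A_7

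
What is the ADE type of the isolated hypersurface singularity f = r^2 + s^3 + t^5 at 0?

The Hessian of f at 0 is [[0, 0, 0], [0, 0, 0], [0, 0, 2]] with rank 1, so corank 2. A Groebner basis of the Jacobian ideal J(f) in C{s,t,r} is {t^4, s^2, r}; counting standard monomials gives mu = 8. Corank 2; j^3 = s^3 is a perfect cube, so E-series; the 5-jet and mu = 8 give E_8.

E_8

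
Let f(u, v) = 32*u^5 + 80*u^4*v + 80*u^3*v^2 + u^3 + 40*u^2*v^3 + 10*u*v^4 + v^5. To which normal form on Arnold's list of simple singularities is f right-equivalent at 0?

E_{8}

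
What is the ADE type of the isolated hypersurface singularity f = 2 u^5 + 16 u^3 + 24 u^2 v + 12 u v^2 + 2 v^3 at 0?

The Hessian of f at 0 is [[0, 0], [0, 0]] with rank 0, so corank 2. A Groebner basis of the Jacobian ideal J(f) in C{u,v} is {v^5, u*v^3 + 3*v^4/8, u^2 + u*v + v^2/4}; counting standard monomials gives mu = 8. Corank 2; j^3 = 2*(2*u + v)^3 is a perfect cube, so E-series; the 5-jet and mu = 8 give E_8.

E_8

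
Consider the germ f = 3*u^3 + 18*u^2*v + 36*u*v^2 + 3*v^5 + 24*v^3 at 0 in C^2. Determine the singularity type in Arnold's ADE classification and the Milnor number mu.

Type E_{8}, Milnor number mu = 8.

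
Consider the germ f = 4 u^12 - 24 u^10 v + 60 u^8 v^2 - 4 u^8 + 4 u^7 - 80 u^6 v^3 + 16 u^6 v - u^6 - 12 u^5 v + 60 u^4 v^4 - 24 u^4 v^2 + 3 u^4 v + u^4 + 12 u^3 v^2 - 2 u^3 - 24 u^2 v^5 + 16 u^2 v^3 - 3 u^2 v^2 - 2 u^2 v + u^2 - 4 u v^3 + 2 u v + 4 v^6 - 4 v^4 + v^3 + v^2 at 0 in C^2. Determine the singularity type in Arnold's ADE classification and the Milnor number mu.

The Hessian of f at 0 is [[2, 2], [2, 2]] with rank 1, so corank 1. A Groebner basis of the Jacobian ideal J(f) in C{u,v} is {v^2, u + v}; counting standard monomials gives mu = 2. Corank 1: A-series; mu = 2 gives A_2.

Type A2, Milnor number mu = 2.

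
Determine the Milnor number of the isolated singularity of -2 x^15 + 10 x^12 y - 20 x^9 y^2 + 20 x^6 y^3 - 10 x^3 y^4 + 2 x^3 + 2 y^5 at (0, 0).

The Hessian of f at 0 has rank 0. Corank 2; j^3 = 2*x^3 is a perfect cube, so E-series; the 5-jet and mu = 8 give E_8.

8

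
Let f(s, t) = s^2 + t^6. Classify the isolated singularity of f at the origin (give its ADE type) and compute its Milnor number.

Type A_5, Milnor number mu = 5.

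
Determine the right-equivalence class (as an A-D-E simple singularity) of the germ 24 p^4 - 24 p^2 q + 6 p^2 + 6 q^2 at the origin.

A1

The Hessian of f at 0 is [[12, 0], [0, 12]] with rank 2, so corank 0. A Groebner basis of the Jacobian ideal J(f) in C{p,q} is {p, q}; counting standard monomials gives mu = 1. Corank 0: nondegenerate Morse point, so A_1.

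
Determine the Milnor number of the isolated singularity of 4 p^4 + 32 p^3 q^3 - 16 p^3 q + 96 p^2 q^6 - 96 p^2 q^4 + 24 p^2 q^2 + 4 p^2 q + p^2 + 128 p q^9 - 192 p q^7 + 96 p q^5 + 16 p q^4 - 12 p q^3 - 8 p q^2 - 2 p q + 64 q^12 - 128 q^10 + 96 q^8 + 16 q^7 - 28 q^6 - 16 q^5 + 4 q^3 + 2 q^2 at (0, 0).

1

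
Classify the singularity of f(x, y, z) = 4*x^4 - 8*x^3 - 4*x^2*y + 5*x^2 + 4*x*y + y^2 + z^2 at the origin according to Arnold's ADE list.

A1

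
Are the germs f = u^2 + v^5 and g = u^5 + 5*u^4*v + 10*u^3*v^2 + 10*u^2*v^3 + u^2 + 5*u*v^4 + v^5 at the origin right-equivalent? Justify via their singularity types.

The Hessian of f at 0 has rank 1. Corank 1: A-series; mu = 4 gives A_4. The Hessian of g at 0 has rank 1. Corank 1: A-series; mu = 4 gives A_4. Both have type A_4, hence right-equivalent.

Yes.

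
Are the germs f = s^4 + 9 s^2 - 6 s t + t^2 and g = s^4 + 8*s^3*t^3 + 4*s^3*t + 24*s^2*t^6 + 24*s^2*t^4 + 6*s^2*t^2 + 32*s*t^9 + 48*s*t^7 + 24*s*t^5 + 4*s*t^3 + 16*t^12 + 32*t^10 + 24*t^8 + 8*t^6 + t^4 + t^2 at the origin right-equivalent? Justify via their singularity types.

Yes.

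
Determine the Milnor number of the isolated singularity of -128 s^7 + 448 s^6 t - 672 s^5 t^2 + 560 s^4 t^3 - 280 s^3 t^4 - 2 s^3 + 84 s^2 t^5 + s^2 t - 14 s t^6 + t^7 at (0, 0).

8

The Hessian of f at 0 is [[0, 0], [0, 0]] with rank 0, so corank 2. A Groebner basis of the Jacobian ideal J(f) in C{s,t} is {s*t/14 + t^6, s*t^2, s^2 - s*t/2}; counting standard monomials gives mu = 8. Corank 2; j^3 = -s^2*(2*s - t) has shape L^2 M (L != M), so D-series; mu = 8 gives D_8.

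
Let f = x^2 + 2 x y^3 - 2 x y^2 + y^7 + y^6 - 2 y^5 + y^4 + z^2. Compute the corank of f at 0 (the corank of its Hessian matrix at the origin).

1

Hessian at 0 has rank 2.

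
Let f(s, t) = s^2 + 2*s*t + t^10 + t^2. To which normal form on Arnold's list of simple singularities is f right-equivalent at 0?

The Hessian of f at 0 is [[2, 2], [2, 2]] with rank 1, so corank 1. A Groebner basis of the Jacobian ideal J(f) in C{s,t} is {t^9, s + t}; counting standard monomials gives mu = 9. Corank 1: A-series; mu = 9 gives A_9.

A9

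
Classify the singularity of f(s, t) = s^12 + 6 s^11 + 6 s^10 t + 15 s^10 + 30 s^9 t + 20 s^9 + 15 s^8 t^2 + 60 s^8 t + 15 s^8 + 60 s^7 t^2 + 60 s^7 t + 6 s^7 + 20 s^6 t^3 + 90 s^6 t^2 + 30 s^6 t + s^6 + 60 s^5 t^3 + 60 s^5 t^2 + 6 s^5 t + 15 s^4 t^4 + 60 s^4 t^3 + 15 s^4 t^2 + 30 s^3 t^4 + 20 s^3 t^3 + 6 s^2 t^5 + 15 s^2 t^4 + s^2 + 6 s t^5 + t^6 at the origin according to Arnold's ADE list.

A_5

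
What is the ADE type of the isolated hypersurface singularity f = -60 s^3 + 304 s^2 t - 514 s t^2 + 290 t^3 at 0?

D4

The Hessian of f at 0 has rank 0. Corank 2; j^3 = -2*(3*s - 5*t)*(10*s^2 - 34*s*t + 29*t^2) splits into three distinct lines over C (the quadratic factor has nonzero discriminant), so D_4.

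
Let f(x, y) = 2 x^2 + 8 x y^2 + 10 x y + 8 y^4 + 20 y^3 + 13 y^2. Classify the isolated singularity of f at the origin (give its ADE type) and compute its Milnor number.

Type A_1, Milnor number mu = 1.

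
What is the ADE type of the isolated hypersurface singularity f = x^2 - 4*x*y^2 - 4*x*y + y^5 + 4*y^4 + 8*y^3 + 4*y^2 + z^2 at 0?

A_4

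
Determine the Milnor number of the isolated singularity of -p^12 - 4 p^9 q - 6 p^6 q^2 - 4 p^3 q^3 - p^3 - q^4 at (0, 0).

The Hessian of f at 0 has rank 0. Corank 2; j^3 = -p^3 is a perfect cube, so E-series; the 4-jet and mu = 6 give E_6.

6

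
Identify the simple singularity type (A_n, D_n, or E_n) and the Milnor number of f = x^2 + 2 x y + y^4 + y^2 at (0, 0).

The Hessian of f at 0 has rank 1. Corank 1: A-series; mu = 3 gives A_3.

Type A_{3}, Milnor number mu = 3.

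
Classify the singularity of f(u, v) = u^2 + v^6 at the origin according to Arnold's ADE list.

The Hessian of f at 0 is [[2, 0], [0, 0]] with rank 1, so corank 1. A Groebner basis of the Jacobian ideal J(f) in C{u,v} is {v^5, u}; counting standard monomials gives mu = 5. Corank 1: A-series; mu = 5 gives A_5.

A5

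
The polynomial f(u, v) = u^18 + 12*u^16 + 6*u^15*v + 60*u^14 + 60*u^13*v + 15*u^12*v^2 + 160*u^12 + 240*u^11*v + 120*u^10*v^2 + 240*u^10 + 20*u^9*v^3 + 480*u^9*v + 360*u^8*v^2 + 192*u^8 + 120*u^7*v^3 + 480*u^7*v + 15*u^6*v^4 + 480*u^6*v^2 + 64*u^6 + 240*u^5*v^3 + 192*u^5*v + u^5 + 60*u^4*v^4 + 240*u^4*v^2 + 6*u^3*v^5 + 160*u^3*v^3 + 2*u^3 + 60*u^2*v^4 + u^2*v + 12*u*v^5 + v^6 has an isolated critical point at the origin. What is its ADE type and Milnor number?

The Hessian of f at 0 is [[0, 0], [0, 0]] with rank 0, so corank 2. A Groebner basis of the Jacobian ideal J(f) in C{u,v} is {-u*v/12 + v^5, u*v^2, u^2 + u*v/2}; counting standard monomials gives mu = 7. Corank 2; j^3 = u^2*(2*u + v) has shape L^2 M (L != M), so D-series; mu = 7 gives D_7.

Type D7, Milnor number mu = 7.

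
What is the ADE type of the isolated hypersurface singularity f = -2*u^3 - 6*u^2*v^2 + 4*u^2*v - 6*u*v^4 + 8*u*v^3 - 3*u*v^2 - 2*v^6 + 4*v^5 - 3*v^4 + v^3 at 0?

The Hessian of f at 0 is [[0, 0], [0, 0]] with rank 0, so corank 2. A Groebner basis of the Jacobian ideal J(f) in C{u,v} is {v^3, u^2 - 3*v^2/2, u*v - 3*v^2/2}; counting standard monomials gives mu = 4. Corank 2; j^3 = -(u - v)*(2*u^2 - 2*u*v + v^2) splits into three distinct lines over C (the quadratic factor has nonzero discriminant), so D_4.

D_4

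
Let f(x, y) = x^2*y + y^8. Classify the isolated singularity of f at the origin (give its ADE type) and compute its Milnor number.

Type D_{9}, Milnor number mu = 9.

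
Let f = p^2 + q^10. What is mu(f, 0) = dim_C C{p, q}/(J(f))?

9

The Hessian of f at 0 has rank 1. Corank 1: A-series; mu = 9 gives A_9.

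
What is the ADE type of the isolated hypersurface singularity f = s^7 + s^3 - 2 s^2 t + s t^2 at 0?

The Hessian of f at 0 has rank 0. Corank 2; j^3 = s*(s - t)^2 has shape L^2 M (L != M), so D-series; mu = 8 gives D_8.

D_{8}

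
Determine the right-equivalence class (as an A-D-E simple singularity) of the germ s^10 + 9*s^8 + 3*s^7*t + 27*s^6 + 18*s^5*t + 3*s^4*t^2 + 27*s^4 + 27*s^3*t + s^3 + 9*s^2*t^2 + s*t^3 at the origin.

E_7

The Hessian of f at 0 has rank 0. Corank 2; j^3 = s^3 is a perfect cube, so E-series; the 4-jet and mu = 7 give E_7.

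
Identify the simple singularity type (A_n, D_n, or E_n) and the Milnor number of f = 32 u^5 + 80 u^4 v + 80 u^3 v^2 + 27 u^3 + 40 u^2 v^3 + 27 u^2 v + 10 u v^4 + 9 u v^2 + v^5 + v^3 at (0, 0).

Type E_8, Milnor number mu = 8.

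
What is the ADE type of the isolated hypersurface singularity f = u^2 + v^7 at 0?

The Hessian of f at 0 has rank 1. Corank 1: A-series; mu = 6 gives A_6.

A_6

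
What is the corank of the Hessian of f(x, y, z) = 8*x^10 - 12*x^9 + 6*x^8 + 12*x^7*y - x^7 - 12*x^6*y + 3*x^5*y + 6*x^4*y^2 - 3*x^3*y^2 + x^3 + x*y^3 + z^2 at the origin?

The Hessian at 0 is [[0, 0, 0], [0, 0, 0], [0, 0, 2]] of rank 1; hence corank 2.

2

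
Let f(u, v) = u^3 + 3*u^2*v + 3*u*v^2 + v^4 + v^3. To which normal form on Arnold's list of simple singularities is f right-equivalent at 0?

The Hessian of f at 0 has rank 0. Corank 2; j^3 = (u + v)^3 is a perfect cube, so E-series; the 4-jet and mu = 6 give E_6.

E_{6}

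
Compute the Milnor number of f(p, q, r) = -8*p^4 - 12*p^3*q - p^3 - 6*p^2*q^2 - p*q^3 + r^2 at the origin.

7

The Hessian of f at 0 has rank 1. Corank 2; j^3 = -p^3 is a perfect cube, so E-series; the 4-jet and mu = 7 give E_7.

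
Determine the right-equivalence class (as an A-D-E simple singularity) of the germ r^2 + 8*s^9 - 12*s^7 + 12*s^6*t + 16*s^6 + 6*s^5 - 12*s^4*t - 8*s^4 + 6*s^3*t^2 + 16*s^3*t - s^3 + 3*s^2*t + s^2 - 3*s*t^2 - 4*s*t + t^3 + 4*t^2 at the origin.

The Hessian of f at 0 has rank 2. Corank 1: A-series; mu = 2 gives A_2.

A_{2}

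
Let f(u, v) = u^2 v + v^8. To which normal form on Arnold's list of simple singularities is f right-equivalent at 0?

D_9

The Hessian of f at 0 is [[0, 0], [0, 0]] with rank 0, so corank 2. A Groebner basis of the Jacobian ideal J(f) in C{u,v} is {u^2/8 + v^7, u^3, u*v}; counting standard monomials gives mu = 9. Corank 2; j^3 = u^2*v has shape L^2 M (L != M), so D-series; mu = 9 gives D_9.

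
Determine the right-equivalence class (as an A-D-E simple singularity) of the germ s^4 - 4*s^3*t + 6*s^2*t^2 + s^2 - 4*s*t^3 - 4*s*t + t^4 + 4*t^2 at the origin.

The Hessian of f at 0 has rank 1. Corank 1: A-series; mu = 3 gives A_3.

A_3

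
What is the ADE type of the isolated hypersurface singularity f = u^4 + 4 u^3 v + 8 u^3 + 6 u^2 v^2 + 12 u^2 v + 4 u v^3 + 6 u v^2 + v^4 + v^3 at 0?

The Hessian of f at 0 is [[0, 0], [0, 0]] with rank 0, so corank 2. A Groebner basis of the Jacobian ideal J(f) in C{u,v} is {v^4, u*v^2 + 2*v^3/3, u^2 + u*v + v^2/4}; counting standard monomials gives mu = 6. Corank 2; j^3 = (2*u + v)^3 is a perfect cube, so E-series; the 4-jet and mu = 6 give E_6.

E_{6}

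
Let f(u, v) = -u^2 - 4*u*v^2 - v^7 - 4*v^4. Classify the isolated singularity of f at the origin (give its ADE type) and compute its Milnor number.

Type A_6, Milnor number mu = 6.

The Hessian of f at 0 is [[-2, 0], [0, 0]] with rank 1, so corank 1. A Groebner basis of the Jacobian ideal J(f) in C{u,v} is {u^3, u/2 + v^2}; counting standard monomials gives mu = 6. Corank 1: A-series; mu = 6 gives A_6.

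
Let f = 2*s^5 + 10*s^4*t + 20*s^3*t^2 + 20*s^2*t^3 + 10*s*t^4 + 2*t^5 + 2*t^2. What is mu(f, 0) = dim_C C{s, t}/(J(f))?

4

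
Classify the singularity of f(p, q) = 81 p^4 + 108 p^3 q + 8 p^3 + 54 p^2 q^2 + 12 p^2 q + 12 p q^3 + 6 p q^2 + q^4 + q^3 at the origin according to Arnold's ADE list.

The Hessian of f at 0 has rank 0. Corank 2; j^3 = (2*p + q)^3 is a perfect cube, so E-series; the 4-jet and mu = 6 give E_6.

E_{6}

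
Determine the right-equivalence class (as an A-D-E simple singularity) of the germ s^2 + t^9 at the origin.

A_8

The Hessian of f at 0 is [[2, 0], [0, 0]] with rank 1, so corank 1. A Groebner basis of the Jacobian ideal J(f) in C{s,t} is {t^8, s}; counting standard monomials gives mu = 8. Corank 1: A-series; mu = 8 gives A_8.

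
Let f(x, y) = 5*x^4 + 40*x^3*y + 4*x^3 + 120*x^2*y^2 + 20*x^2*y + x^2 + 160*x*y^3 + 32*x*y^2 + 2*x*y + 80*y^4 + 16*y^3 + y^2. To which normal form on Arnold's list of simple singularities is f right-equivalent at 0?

The Hessian of f at 0 has rank 1. Corank 1: A-series; mu = 3 gives A_3.

A3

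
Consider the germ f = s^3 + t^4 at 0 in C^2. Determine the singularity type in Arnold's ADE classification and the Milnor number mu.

The Hessian of f at 0 is [[0, 0], [0, 0]] with rank 0, so corank 2. A Groebner basis of the Jacobian ideal J(f) in C{s,t} is {t^3, s^2}; counting standard monomials gives mu = 6. Corank 2; j^3 = s^3 is a perfect cube, so E-series; the 4-jet and mu = 6 give E_6.

Type E_{6}, Milnor number mu = 6.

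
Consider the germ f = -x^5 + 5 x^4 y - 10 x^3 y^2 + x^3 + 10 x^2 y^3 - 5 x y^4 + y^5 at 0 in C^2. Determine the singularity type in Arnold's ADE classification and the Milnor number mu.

The Hessian of f at 0 is [[0, 0], [0, 0]] with rank 0, so corank 2. A Groebner basis of the Jacobian ideal J(f) in C{x,y} is {y^5, x*y^3 - y^4/4, x^2}; counting standard monomials gives mu = 8. Corank 2; j^3 = x^3 is a perfect cube, so E-series; the 5-jet and mu = 8 give E_8.

Type E_8, Milnor number mu = 8.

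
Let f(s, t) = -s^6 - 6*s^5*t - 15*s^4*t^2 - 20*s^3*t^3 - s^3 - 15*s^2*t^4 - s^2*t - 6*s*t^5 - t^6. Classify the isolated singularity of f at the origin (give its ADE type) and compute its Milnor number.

Type D_7, Milnor number mu = 7.

The Hessian of f at 0 has rank 0. Corank 2; j^3 = -s^2*(s + t) has shape L^2 M (L != M), so D-series; mu = 7 gives D_7.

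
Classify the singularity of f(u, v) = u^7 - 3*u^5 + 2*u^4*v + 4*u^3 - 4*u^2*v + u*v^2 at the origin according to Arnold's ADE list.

The Hessian of f at 0 is [[0, 0], [0, 0]] with rank 0, so corank 2. A Groebner basis of the Jacobian ideal J(f) in C{u,v} is {-32*u*v/7 + v^4 + 16*v^2/7, u*v^2 - v^3/2, u^2 - 9*u*v/14 + v^2/14}; counting standard monomials gives mu = 6. Corank 2; j^3 = u*(2*u - v)^2 has shape L^2 M (L != M), so D-series; mu = 6 gives D_6.

D6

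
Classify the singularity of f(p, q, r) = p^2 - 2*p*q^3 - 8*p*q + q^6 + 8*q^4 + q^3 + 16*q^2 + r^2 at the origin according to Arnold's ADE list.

The Hessian of f at 0 has rank 2. Corank 1: A-series; mu = 2 gives A_2.

A_2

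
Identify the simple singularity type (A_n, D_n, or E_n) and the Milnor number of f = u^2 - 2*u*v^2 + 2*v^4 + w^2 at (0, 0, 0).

The Hessian of f at 0 has rank 2. Corank 1: A-series; mu = 3 gives A_3.

Type A_{3}, Milnor number mu = 3.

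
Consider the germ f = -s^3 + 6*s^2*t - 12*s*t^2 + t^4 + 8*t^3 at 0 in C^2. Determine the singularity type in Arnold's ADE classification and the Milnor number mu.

Type E6, Milnor number mu = 6.

The Hessian of f at 0 is [[0, 0], [0, 0]] with rank 0, so corank 2. A Groebner basis of the Jacobian ideal J(f) in C{s,t} is {t^3, s^2 - 4*s*t + 4*t^2}; counting standard monomials gives mu = 6. Corank 2; j^3 = -(s - 2*t)^3 is a perfect cube, so E-series; the 4-jet and mu = 6 give E_6.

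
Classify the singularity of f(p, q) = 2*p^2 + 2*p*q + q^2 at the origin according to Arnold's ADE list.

A1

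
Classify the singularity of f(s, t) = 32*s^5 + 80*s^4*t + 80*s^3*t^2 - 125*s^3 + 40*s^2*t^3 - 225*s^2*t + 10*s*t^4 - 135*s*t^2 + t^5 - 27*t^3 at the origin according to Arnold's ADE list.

E_8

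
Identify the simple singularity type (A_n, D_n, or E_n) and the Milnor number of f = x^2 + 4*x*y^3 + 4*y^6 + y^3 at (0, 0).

The Hessian of f at 0 has rank 1. Corank 1: A-series; mu = 2 gives A_2.

Type A2, Milnor number mu = 2.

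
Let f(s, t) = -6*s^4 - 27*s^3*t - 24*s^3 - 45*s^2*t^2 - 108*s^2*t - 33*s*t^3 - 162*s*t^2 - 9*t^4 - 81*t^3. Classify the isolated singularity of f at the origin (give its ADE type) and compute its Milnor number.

The Hessian of f at 0 is [[0, 0], [0, 0]] with rank 0, so corank 2. A Groebner basis of the Jacobian ideal J(f) in C{s,t} is {768*s^2 + 2304*s*t + t^4 - 8*t^3 + 1728*t^2, s^3 + 180*s^2 + 540*s*t + 3*t^3/2 + 405*t^2, s^2*t - 88*s^2 - 264*s*t - 4*t^3/3 - 198*t^2, 32*s^2 + s*t^2 + 96*s*t + 7*t^3/6 + 72*t^2}; counting standard monomials gives mu = 7. Corank 2; j^3 = -3*(2*s + 3*t)^3 is a perfect cube, so E-series; the 4-jet and mu = 7 give E_7.

Type E_{7}, Milnor number mu = 7.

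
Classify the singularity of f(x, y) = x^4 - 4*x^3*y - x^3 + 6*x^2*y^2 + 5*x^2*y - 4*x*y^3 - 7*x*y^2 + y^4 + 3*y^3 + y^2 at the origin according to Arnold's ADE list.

A_2

The Hessian of f at 0 is [[0, 0], [0, 2]] with rank 1, so corank 1. A Groebner basis of the Jacobian ideal J(f) in C{x,y} is {x^2, y}; counting standard monomials gives mu = 2. Corank 1: A-series; mu = 2 gives A_2.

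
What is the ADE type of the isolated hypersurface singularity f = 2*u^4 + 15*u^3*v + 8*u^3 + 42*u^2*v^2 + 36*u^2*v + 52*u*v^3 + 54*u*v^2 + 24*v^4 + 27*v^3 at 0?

E_7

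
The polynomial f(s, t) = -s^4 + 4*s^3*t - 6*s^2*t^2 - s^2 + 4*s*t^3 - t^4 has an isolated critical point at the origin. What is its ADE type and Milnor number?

Type A_3, Milnor number mu = 3.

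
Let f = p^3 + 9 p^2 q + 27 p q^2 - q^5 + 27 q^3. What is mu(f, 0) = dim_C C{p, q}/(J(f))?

The Hessian of f at 0 has rank 0. Corank 2; j^3 = (p + 3*q)^3 is a perfect cube, so E-series; the 5-jet and mu = 8 give E_8.

8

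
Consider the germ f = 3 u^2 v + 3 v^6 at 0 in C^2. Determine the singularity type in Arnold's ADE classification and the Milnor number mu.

The Hessian of f at 0 has rank 0. Corank 2; j^3 = 3*u^2*v has shape L^2 M (L != M), so D-series; mu = 7 gives D_7.

Type D_7, Milnor number mu = 7.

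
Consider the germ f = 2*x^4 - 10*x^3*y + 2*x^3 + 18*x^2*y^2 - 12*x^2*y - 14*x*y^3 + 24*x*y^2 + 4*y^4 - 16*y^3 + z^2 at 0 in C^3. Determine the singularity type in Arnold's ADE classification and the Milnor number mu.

Type E7, Milnor number mu = 7.

The Hessian of f at 0 is [[0, 0, 0], [0, 0, 0], [0, 0, 2]] with rank 1, so corank 2. A Groebner basis of the Jacobian ideal J(f) in C{x,y,z} is {3*x^2 - 12*x*y + y^4 + y^3 + 12*y^2, x^3 + 18*x^2 - 72*x*y - 2*y^3 + 72*y^2, x^2*y + 7*x^2 - 28*x*y - 5*y^3/3 + 28*y^2, 2*x^2 + x*y^2 - 8*x*y - 4*y^3/3 + 8*y^2, z}; counting standard monomials gives mu = 7. Corank 2; j^3 = 2*(x - 2*y)^3 is a perfect cube, so E-series; the 4-jet and mu = 7 give E_7.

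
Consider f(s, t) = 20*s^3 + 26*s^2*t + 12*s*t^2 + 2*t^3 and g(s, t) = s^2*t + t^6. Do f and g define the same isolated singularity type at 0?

The Hessian of f at 0 has rank 0. Corank 2; j^3 = 2*(2*s + t)*(5*s^2 + 4*s*t + t^2) splits into three distinct lines over C (the quadratic factor has nonzero discriminant), so D_4. The Hessian of g at 0 has rank 0. Corank 2; j^3 = s^2*t has shape L^2 M (L != M), so D-series; mu = 7 gives D_7. f is D_4 but g is D_7, hence not right-equivalent.

No.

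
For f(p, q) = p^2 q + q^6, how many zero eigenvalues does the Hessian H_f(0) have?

The Hessian at 0 is [[0, 0], [0, 0]] of rank 0; hence corank 2.

2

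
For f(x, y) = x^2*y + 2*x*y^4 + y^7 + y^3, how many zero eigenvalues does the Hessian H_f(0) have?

2

Hessian at 0 has rank 0.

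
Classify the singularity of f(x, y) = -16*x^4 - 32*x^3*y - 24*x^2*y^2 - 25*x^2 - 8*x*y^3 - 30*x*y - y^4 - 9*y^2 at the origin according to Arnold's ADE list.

A_{3}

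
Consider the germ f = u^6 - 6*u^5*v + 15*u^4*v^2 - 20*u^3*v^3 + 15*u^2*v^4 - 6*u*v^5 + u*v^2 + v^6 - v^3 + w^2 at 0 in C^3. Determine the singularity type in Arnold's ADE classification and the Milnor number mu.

The Hessian of f at 0 has rank 1. Corank 2; j^3 = v^2*(u - v) has shape L^2 M (L != M), so D-series; mu = 7 gives D_7.

Type D_7, Milnor number mu = 7.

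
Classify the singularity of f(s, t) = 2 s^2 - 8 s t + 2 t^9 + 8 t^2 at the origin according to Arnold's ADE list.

The Hessian of f at 0 has rank 1. Corank 1: A-series; mu = 8 gives A_8.

A_8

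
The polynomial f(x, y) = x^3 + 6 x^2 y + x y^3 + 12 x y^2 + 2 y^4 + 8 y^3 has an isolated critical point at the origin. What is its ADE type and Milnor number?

The Hessian of f at 0 has rank 0. Corank 2; j^3 = (x + 2*y)^3 is a perfect cube, so E-series; the 4-jet and mu = 7 give E_7.

Type E7, Milnor number mu = 7.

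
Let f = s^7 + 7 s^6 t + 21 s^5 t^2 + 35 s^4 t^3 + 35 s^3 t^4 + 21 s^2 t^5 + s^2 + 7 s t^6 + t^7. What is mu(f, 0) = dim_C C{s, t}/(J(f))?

6

The Hessian of f at 0 has rank 1. Corank 1: A-series; mu = 6 gives A_6.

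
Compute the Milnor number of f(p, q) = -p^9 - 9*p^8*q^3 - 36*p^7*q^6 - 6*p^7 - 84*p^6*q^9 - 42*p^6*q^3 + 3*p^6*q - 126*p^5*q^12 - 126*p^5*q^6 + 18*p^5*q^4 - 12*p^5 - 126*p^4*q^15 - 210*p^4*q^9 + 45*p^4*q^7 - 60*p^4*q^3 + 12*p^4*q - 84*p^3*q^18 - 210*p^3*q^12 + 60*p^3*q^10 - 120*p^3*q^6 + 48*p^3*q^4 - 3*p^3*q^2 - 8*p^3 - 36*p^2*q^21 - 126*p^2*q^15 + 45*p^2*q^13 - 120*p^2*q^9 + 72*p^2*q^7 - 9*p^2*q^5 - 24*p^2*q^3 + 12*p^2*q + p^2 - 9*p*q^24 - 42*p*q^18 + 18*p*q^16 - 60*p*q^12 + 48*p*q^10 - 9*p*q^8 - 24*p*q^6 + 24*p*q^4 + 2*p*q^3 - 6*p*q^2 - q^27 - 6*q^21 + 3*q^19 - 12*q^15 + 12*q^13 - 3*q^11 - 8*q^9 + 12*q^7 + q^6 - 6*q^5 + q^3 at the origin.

2

The Hessian of f at 0 has rank 1. Corank 1: A-series; mu = 2 gives A_2.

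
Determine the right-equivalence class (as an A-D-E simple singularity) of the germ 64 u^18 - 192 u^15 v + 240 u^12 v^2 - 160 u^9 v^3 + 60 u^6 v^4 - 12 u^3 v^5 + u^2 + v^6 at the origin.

The Hessian of f at 0 is [[2, 0], [0, 0]] with rank 1, so corank 1. A Groebner basis of the Jacobian ideal J(f) in C{u,v} is {v^5, u}; counting standard monomials gives mu = 5. Corank 1: A-series; mu = 5 gives A_5.

A5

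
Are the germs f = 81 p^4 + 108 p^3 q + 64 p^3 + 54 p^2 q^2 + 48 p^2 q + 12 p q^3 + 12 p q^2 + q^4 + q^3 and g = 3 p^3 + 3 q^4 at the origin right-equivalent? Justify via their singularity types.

The Hessian of f at 0 has rank 0. Corank 2; j^3 = (4*p + q)^3 is a perfect cube, so E-series; the 4-jet and mu = 6 give E_6. The Hessian of g at 0 has rank 0. Corank 2; j^3 = 3*p^3 is a perfect cube, so E-series; the 4-jet and mu = 6 give E_6. Both have type E_6, hence right-equivalent.

Yes.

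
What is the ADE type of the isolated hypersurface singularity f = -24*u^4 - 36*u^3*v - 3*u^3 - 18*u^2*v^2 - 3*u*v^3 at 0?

E_{7}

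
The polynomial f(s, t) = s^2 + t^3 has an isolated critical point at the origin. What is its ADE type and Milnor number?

Type A_{2}, Milnor number mu = 2.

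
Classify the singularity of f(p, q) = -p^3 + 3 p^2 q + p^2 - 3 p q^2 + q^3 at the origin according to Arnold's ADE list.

A2

The Hessian of f at 0 has rank 1. Corank 1: A-series; mu = 2 gives A_2.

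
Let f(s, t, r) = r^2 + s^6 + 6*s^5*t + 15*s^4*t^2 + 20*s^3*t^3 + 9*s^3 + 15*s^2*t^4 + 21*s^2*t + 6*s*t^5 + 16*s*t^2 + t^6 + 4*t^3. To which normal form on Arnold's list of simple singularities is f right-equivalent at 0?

D_7

The Hessian of f at 0 is [[0, 0, 0], [0, 0, 0], [0, 0, 2]] with rank 1, so corank 2. A Groebner basis of the Jacobian ideal J(f) in C{s,t,r} is {-243*s*t/2 + t^5 - 81*t^2, s*t^2 + 2*t^3/3, s^2 + 5*s*t/3 + 2*t^2/3, r}; counting standard monomials gives mu = 7. Corank 2; j^3 = (s + t)*(3*s + 2*t)^2 has shape L^2 M (L != M), so D-series; mu = 7 gives D_7.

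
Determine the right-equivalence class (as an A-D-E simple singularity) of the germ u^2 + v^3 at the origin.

A_{2}

The Hessian of f at 0 is [[2, 0], [0, 0]] with rank 1, so corank 1. A Groebner basis of the Jacobian ideal J(f) in C{u,v} is {v^2, u}; counting standard monomials gives mu = 2. Corank 1: A-series; mu = 2 gives A_2.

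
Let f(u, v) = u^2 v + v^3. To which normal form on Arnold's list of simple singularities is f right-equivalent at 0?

D4

The Hessian of f at 0 is [[0, 0], [0, 0]] with rank 0, so corank 2. A Groebner basis of the Jacobian ideal J(f) in C{u,v} is {v^3, u^2 + 3*v^2, u*v}; counting standard monomials gives mu = 4. Corank 2; j^3 = v*(u^2 + v^2) splits into three distinct lines over C (the quadratic factor has nonzero discriminant), so D_4.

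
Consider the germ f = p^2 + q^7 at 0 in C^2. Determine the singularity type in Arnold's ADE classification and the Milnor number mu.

Type A6, Milnor number mu = 6.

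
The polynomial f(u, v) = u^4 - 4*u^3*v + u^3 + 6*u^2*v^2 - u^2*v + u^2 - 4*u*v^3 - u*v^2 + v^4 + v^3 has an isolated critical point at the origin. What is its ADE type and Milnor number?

The Hessian of f at 0 has rank 1. Corank 1: A-series; mu = 2 gives A_2.

Type A_{2}, Milnor number mu = 2.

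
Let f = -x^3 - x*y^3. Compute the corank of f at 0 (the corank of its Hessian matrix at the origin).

2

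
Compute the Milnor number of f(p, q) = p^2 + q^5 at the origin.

The Hessian of f at 0 is [[2, 0], [0, 0]] with rank 1, so corank 1. A Groebner basis of the Jacobian ideal J(f) in C{p,q} is {q^4, p}; counting standard monomials gives mu = 4. Corank 1: A-series; mu = 4 gives A_4.

4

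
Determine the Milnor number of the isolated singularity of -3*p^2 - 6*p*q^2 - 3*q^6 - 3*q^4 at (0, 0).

The Hessian of f at 0 is [[-6, 0], [0, 0]] with rank 1, so corank 1. A Groebner basis of the Jacobian ideal J(f) in C{p,q} is {p^3, p^2*q, p + q^2}; counting standard monomials gives mu = 5. Corank 1: A-series; mu = 5 gives A_5.

5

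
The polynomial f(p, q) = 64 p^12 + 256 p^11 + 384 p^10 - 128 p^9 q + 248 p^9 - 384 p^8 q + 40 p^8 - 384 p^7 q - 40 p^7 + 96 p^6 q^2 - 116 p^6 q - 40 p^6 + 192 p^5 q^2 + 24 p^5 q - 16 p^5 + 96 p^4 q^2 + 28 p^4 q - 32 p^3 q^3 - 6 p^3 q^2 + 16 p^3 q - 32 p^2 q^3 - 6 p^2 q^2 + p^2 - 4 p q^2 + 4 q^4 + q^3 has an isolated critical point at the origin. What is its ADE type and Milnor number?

Type A_2, Milnor number mu = 2.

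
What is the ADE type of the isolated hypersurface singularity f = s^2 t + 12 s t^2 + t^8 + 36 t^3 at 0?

The Hessian of f at 0 has rank 0. Corank 2; j^3 = t*(s + 6*t)^2 has shape L^2 M (L != M), so D-series; mu = 9 gives D_9.

D9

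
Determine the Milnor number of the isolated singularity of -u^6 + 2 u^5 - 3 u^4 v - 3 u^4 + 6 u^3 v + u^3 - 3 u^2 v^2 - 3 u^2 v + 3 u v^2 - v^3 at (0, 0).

8

The Hessian of f at 0 has rank 0. Corank 2; j^3 = (u - v)^3 is a perfect cube, so E-series; the 5-jet and mu = 8 give E_8.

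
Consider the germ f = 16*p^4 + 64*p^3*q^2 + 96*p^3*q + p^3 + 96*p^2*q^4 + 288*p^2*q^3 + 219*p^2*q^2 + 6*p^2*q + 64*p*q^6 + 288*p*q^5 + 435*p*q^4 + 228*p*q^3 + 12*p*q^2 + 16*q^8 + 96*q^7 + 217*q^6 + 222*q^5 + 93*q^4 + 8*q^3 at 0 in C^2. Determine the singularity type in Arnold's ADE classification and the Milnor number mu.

Type E6, Milnor number mu = 6.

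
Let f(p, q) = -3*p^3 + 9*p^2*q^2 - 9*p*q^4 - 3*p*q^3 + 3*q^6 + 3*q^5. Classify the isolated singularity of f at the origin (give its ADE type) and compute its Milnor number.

The Hessian of f at 0 has rank 0. Corank 2; j^3 = -3*p^3 is a perfect cube, so E-series; the 4-jet and mu = 7 give E_7.

Type E7, Milnor number mu = 7.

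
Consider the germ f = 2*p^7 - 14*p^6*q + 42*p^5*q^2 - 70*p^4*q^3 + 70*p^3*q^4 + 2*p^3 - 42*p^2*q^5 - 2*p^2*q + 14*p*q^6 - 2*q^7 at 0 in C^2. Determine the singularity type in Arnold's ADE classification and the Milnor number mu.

The Hessian of f at 0 has rank 0. Corank 2; j^3 = 2*p^2*(p - q) has shape L^2 M (L != M), so D-series; mu = 8 gives D_8.

Type D8, Milnor number mu = 8.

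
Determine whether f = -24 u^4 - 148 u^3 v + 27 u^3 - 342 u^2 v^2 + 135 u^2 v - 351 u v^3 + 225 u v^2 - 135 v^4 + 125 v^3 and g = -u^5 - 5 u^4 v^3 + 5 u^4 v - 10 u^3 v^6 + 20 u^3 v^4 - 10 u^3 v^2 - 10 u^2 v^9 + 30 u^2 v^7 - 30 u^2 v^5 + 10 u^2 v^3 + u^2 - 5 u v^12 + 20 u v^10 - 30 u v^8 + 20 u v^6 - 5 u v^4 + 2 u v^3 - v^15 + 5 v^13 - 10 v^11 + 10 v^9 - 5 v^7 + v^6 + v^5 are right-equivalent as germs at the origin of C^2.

No.

The Hessian of f at 0 is [[0, 0], [0, 0]] with rank 0, so corank 2. A Groebner basis of the Jacobian ideal J(f) in C{u,v} is {19683*u^2/4 + 32805*u*v/2 + v^4 + 27*v^3/4 + 54675*v^2/4, u^3 - 2565*u^2/4 - 4275*u*v/2 + 15*v^3/4 - 7125*v^2/4, u^2*v + 1053*u^2/4 + 1755*u*v/2 - 29*v^3/12 + 2925*v^2/4, -81*u^2 + u*v^2 - 270*u*v + 14*v^3/9 - 225*v^2}; counting standard monomials gives mu = 7. Corank 2; j^3 = (3*u + 5*v)^3 is a perfect cube, so E-series; the 4-jet and mu = 7 give E_7. The Hessian of g at 0 is [[2, 0], [0, 0]] with rank 1, so corank 1. A Groebner basis of the Jacobian ideal J(g) in C{u,v} is {u + v^3, u^2, u*v}; counting standard monomials gives mu = 4. Corank 1: A-series; mu = 4 gives A_4. f is E_7 but g is A_4, hence not right-equivalent.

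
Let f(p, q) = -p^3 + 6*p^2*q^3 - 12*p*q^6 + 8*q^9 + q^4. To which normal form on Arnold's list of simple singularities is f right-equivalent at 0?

E_{6}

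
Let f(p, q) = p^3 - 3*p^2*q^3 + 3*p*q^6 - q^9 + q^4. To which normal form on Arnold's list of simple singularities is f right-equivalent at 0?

The Hessian of f at 0 has rank 0. Corank 2; j^3 = p^3 is a perfect cube, so E-series; the 4-jet and mu = 6 give E_6.

E_{6}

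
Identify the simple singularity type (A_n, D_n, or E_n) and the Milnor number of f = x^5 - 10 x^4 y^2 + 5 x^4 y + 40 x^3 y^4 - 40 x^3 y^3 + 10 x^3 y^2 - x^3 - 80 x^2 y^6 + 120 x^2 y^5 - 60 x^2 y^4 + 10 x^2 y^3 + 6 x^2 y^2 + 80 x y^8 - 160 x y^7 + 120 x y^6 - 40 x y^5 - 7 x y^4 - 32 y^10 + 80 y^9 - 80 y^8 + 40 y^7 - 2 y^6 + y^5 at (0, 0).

Type E_8, Milnor number mu = 8.

The Hessian of f at 0 has rank 0. Corank 2; j^3 = -x^3 is a perfect cube, so E-series; the 5-jet and mu = 8 give E_8.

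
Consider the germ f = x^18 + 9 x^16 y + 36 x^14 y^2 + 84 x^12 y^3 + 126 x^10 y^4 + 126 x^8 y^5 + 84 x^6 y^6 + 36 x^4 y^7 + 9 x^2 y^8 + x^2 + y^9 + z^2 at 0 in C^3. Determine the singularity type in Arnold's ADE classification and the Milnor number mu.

Type A8, Milnor number mu = 8.

The Hessian of f at 0 has rank 2. Corank 1: A-series; mu = 8 gives A_8.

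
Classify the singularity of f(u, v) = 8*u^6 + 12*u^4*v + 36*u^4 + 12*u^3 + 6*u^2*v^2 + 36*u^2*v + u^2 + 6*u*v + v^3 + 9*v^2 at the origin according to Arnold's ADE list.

The Hessian of f at 0 has rank 1. Corank 1: A-series; mu = 2 gives A_2.

A2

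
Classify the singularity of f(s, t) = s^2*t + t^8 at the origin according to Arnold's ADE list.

D_{9}

The Hessian of f at 0 has rank 0. Corank 2; j^3 = s^2*t has shape L^2 M (L != M), so D-series; mu = 9 gives D_9.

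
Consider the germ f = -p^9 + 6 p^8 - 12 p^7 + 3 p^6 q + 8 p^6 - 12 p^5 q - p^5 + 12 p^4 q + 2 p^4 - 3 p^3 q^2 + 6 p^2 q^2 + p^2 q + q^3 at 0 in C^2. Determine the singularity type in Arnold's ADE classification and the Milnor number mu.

Type D_{4}, Milnor number mu = 4.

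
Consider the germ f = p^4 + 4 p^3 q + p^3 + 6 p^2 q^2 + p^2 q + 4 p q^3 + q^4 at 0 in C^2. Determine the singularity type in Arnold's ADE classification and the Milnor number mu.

The Hessian of f at 0 has rank 0. Corank 2; j^3 = p^2*(p + q) has shape L^2 M (L != M), so D-series; mu = 5 gives D_5.

Type D_5, Milnor number mu = 5.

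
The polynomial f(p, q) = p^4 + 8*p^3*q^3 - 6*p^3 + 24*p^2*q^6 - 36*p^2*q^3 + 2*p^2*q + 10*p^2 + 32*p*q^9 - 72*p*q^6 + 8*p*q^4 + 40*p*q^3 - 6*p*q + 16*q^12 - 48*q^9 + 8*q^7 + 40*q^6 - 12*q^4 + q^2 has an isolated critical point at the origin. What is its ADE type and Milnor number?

Type A1, Milnor number mu = 1.

The Hessian of f at 0 has rank 2. Corank 0: nondegenerate Morse point, so A_1.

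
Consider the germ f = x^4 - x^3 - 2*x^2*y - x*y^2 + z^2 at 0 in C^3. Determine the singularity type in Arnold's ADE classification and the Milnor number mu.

Type D_{5}, Milnor number mu = 5.

The Hessian of f at 0 has rank 1. Corank 2; j^3 = -x*(x + y)^2 has shape L^2 M (L != M), so D-series; mu = 5 gives D_5.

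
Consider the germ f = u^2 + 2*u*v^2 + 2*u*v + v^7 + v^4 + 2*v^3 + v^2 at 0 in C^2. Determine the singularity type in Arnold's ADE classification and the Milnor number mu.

Type A_6, Milnor number mu = 6.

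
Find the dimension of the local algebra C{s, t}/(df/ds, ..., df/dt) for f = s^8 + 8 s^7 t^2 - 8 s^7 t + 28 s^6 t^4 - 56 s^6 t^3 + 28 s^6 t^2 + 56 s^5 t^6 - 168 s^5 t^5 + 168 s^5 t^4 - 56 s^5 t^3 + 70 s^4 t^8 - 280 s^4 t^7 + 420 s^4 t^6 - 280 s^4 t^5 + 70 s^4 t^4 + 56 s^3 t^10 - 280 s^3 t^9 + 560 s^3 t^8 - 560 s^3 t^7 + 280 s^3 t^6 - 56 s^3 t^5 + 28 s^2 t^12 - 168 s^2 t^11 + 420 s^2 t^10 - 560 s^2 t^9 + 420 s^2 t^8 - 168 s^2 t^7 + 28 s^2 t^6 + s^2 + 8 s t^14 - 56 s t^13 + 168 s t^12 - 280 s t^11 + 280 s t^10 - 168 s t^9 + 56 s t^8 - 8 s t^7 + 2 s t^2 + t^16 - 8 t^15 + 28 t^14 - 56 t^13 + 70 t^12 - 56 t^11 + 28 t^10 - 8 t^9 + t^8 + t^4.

7

The Hessian of f at 0 has rank 1. Corank 1: A-series; mu = 7 gives A_7.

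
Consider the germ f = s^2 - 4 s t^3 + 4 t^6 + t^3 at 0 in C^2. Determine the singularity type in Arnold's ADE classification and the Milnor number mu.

Type A_2, Milnor number mu = 2.

The Hessian of f at 0 is [[2, 0], [0, 0]] with rank 1, so corank 1. A Groebner basis of the Jacobian ideal J(f) in C{s,t} is {t^2, s}; counting standard monomials gives mu = 2. Corank 1: A-series; mu = 2 gives A_2.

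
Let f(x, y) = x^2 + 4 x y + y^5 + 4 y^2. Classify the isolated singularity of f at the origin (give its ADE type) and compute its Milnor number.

Type A_4, Milnor number mu = 4.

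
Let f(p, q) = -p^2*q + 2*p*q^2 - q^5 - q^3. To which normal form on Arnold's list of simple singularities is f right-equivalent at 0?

D_{6}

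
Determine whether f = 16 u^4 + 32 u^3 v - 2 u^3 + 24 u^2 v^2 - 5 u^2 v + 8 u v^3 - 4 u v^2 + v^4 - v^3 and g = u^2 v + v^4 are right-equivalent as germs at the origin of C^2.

The Hessian of f at 0 is [[0, 0], [0, 0]] with rank 0, so corank 2. A Groebner basis of the Jacobian ideal J(f) in C{u,v} is {u*v^2 - u*v/8 - v^2/8, u*v/8 + v^3 + v^2/8, u^2 + 3*u*v/2 + v^2/2}; counting standard monomials gives mu = 5. Corank 2; j^3 = -(u + v)^2*(2*u + v) has shape L^2 M (L != M), so D-series; mu = 5 gives D_5. The Hessian of g at 0 is [[0, 0], [0, 0]] with rank 0, so corank 2. A Groebner basis of the Jacobian ideal J(g) in C{u,v} is {u^3, u^2/4 + v^3, u*v}; counting standard monomials gives mu = 5. Corank 2; j^3 = u^2*v has shape L^2 M (L != M), so D-series; mu = 5 gives D_5. Both have type D_5, hence right-equivalent.

Yes.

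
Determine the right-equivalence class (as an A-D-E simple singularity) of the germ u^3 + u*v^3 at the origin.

E7

The Hessian of f at 0 has rank 0. Corank 2; j^3 = u^3 is a perfect cube, so E-series; the 4-jet and mu = 7 give E_7.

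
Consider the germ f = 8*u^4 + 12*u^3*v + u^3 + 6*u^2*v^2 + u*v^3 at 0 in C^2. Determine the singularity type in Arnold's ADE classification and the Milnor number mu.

The Hessian of f at 0 has rank 0. Corank 2; j^3 = u^3 is a perfect cube, so E-series; the 4-jet and mu = 7 give E_7.

Type E_7, Milnor number mu = 7.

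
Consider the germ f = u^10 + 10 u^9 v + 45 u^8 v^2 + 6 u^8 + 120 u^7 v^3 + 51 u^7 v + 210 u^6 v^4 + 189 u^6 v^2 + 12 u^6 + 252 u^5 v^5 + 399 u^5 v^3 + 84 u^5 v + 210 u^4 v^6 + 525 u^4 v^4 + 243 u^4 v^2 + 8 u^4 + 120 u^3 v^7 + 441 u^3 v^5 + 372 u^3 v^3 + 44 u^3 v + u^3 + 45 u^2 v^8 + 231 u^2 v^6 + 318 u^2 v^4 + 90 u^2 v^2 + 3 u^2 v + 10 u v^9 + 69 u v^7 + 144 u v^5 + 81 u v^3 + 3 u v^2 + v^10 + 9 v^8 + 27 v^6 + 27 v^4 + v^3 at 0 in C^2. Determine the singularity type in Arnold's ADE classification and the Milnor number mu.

The Hessian of f at 0 has rank 0. Corank 2; j^3 = (u + v)^3 is a perfect cube, so E-series; the 4-jet and mu = 7 give E_7.

Type E_7, Milnor number mu = 7.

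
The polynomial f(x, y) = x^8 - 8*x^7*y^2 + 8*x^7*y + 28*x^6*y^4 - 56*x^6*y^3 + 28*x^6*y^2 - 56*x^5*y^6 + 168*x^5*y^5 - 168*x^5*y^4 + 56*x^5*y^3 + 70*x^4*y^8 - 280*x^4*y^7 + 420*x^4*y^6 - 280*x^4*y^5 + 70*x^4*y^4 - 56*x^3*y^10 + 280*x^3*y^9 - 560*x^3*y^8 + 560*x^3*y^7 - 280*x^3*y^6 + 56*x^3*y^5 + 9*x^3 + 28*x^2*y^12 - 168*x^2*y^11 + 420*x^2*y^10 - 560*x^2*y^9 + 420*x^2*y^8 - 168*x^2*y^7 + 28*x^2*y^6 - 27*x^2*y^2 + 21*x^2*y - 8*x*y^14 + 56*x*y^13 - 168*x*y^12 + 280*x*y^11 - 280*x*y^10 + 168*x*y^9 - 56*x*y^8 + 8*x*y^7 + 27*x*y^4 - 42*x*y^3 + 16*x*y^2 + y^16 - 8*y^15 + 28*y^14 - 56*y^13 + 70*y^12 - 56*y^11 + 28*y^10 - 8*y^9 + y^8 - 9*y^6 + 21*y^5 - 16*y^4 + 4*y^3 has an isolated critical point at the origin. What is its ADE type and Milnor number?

Type D_{9}, Milnor number mu = 9.

The Hessian of f at 0 has rank 0. Corank 2; j^3 = (x + y)*(3*x + 2*y)^2 has shape L^2 M (L != M), so D-series; mu = 9 gives D_9.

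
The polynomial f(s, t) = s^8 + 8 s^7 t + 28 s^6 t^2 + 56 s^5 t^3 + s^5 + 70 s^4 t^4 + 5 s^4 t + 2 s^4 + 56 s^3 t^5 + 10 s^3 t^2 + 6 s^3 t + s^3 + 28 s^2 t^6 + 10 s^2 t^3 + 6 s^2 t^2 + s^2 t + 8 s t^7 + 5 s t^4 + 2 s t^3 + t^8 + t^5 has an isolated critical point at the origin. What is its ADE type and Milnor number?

Type D9, Milnor number mu = 9.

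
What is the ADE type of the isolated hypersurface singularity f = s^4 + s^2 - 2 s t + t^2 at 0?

The Hessian of f at 0 has rank 1. Corank 1: A-series; mu = 3 gives A_3.

A_{3}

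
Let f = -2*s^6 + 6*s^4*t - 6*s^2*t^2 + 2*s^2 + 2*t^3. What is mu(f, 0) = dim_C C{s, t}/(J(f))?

The Hessian of f at 0 is [[4, 0], [0, 0]] with rank 1, so corank 1. A Groebner basis of the Jacobian ideal J(f) in C{s,t} is {t^2, s}; counting standard monomials gives mu = 2. Corank 1: A-series; mu = 2 gives A_2.

2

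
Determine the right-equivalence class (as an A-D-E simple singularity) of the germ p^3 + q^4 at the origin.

The Hessian of f at 0 is [[0, 0], [0, 0]] with rank 0, so corank 2. A Groebner basis of the Jacobian ideal J(f) in C{p,q} is {q^3, p^2}; counting standard monomials gives mu = 6. Corank 2; j^3 = p^3 is a perfect cube, so E-series; the 4-jet and mu = 6 give E_6.

E_{6}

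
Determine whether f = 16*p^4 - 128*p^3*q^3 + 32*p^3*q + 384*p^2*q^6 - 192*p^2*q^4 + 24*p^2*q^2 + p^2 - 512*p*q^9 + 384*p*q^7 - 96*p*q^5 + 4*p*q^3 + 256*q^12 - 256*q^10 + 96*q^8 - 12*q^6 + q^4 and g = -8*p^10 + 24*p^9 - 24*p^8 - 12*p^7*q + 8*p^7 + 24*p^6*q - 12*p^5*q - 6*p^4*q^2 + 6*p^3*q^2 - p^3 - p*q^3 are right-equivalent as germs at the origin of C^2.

No.

The Hessian of f at 0 has rank 1. Corank 1: A-series; mu = 3 gives A_3. The Hessian of g at 0 has rank 0. Corank 2; j^3 = -p^3 is a perfect cube, so E-series; the 4-jet and mu = 7 give E_7. f is A_3 but g is E_7, hence not right-equivalent.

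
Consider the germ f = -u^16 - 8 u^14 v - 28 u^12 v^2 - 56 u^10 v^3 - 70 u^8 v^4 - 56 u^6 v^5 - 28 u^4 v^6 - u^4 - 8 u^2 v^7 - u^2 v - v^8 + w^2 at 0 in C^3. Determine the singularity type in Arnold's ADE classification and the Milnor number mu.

The Hessian of f at 0 has rank 1. Corank 2; j^3 = -u^2*v has shape L^2 M (L != M), so D-series; mu = 9 gives D_9.

Type D9, Milnor number mu = 9.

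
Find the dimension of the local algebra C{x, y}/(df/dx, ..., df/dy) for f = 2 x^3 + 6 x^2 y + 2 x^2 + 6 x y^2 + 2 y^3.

The Hessian of f at 0 is [[4, 0], [0, 0]] with rank 1, so corank 1. A Groebner basis of the Jacobian ideal J(f) in C{x,y} is {y^2, x}; counting standard monomials gives mu = 2. Corank 1: A-series; mu = 2 gives A_2.

2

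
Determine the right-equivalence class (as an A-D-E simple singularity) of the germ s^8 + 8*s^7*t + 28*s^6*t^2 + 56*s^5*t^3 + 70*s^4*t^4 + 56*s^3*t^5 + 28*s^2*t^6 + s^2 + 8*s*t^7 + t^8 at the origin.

A7

The Hessian of f at 0 has rank 1. Corank 1: A-series; mu = 7 gives A_7.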